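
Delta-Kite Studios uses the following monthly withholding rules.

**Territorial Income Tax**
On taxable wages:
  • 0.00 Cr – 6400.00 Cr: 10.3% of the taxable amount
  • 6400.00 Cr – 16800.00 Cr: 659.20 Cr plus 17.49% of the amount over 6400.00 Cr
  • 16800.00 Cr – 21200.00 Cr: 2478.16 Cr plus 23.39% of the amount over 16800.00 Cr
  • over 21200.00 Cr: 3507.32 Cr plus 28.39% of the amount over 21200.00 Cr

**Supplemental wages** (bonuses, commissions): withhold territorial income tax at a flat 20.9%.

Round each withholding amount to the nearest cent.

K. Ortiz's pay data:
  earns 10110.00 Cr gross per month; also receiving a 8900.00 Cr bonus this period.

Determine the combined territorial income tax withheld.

Territorial Income Tax: taxable = 10110.00 Cr
  659.20 Cr + 17.49% × (10110.00 Cr − 6400.00 Cr) = 659.20 Cr + 17.49% × 3710.00 Cr = 1308.08 Cr
Supplemental (20.9% flat on bonus): 20.9% × 8900.00 Cr = 1860.10 Cr
Total territorial income tax: 1308.08 Cr + 1860.10 Cr = 3168.18 Cr

3168.18 Cr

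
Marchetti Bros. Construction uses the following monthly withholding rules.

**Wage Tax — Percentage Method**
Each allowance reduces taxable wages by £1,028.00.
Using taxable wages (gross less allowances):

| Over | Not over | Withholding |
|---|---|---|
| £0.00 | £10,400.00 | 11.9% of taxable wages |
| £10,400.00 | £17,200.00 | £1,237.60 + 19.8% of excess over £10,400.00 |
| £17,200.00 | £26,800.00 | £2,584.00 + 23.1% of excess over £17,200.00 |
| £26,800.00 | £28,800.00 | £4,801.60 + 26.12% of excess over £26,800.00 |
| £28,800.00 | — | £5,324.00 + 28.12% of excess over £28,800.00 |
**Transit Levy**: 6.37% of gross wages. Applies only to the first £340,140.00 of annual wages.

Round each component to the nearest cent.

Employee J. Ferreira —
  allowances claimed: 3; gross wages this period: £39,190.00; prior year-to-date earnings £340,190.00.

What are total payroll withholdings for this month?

Wage Tax: taxable = £39,190.00 − 3×£1,028.00 = £36,106.00
  £5,324.00 + 28.12% × (£36,106.00 − £28,800.00) = £5,324.00 + 28.12% × £7,306.00 = £7,378.45
Transit Levy: YTD £340,190.00 ≥ cap £340,140.00 → £0.00
Total: £7,378.45 + £0.00 = £7,378.45

£7,378.45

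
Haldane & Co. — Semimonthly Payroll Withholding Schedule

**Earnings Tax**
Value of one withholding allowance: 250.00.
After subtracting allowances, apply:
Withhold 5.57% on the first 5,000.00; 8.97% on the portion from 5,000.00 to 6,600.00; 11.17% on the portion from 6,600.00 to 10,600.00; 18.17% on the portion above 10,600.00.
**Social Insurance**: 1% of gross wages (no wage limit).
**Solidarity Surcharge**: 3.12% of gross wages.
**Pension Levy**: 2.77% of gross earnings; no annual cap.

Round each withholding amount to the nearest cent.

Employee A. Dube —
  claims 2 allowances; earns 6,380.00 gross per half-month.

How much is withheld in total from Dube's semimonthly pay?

Earnings Tax: taxable = 6,380.00 − 2×250.00 = 5,880.00
  278.50 + 8.97% × (5,880.00 − 5,000.00) = 278.50 + 8.97% × 880.00 = 357.44
Social Insurance: 1% × 6,380.00 = 63.80
Solidarity Surcharge: 3.12% × 6,380.00 = 199.06
Pension Levy: 2.77% × 6,380.00 = 176.73
Total: 357.44 + 63.80 + 199.06 + 176.73 = 797.03

797.03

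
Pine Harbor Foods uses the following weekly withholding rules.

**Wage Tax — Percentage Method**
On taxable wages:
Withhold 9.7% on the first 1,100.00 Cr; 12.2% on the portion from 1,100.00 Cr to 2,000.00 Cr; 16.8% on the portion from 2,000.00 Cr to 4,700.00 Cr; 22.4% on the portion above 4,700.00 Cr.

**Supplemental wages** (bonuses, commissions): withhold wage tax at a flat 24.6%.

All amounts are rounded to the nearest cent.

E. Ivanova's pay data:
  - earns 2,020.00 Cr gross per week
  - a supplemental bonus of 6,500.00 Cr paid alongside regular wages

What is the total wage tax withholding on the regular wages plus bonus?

1,818.86 Cr

Wage Tax: taxable = 2,020.00 Cr
  216.50 Cr + 16.8% × (2,020.00 Cr − 2,000.00 Cr) = 216.50 Cr + 16.8% × 20.00 Cr = 219.86 Cr
Supplemental (24.6% flat on bonus): 24.6% × 6,500.00 Cr = 1,599.00 Cr
Total wage tax: 219.86 Cr + 1,599.00 Cr = 1,818.86 Cr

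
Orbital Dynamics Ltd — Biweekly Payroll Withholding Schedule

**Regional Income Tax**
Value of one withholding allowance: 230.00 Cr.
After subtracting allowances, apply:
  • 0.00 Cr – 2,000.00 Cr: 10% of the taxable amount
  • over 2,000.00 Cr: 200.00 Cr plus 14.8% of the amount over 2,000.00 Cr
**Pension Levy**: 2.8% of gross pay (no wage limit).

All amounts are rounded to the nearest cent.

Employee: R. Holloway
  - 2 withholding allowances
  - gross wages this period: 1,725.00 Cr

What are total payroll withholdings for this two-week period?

Regional Income Tax: taxable = 1,725.00 Cr − 2×230.00 Cr = 1,265.00 Cr
  10% × 1,265.00 Cr = 126.50 Cr
Pension Levy: 2.8% × 1,725.00 Cr = 48.30 Cr
Total: 126.50 Cr + 48.30 Cr = 174.80 Cr

174.80 Cr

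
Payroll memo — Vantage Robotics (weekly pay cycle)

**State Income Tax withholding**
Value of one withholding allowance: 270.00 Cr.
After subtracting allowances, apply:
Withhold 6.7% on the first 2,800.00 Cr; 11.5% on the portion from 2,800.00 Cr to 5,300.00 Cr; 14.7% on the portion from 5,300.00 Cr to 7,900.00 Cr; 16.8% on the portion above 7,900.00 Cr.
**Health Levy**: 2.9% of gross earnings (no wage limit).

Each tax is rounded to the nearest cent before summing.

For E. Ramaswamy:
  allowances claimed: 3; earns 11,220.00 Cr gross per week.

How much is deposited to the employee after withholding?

9,615.64 Cr

State Income Tax: taxable = 11,220.00 Cr − 3×270.00 Cr = 10,410.00 Cr
  857.30 Cr + 16.8% × (10,410.00 Cr − 7,900.00 Cr) = 857.30 Cr + 16.8% × 2,510.00 Cr = 1,278.98 Cr
Health Levy: 2.9% × 11,220.00 Cr = 325.38 Cr
Total withheld: 1,278.98 Cr + 325.38 Cr = 1,604.36 Cr
Net pay: 11,220.00 Cr − 1,604.36 Cr = 9,615.64 Cr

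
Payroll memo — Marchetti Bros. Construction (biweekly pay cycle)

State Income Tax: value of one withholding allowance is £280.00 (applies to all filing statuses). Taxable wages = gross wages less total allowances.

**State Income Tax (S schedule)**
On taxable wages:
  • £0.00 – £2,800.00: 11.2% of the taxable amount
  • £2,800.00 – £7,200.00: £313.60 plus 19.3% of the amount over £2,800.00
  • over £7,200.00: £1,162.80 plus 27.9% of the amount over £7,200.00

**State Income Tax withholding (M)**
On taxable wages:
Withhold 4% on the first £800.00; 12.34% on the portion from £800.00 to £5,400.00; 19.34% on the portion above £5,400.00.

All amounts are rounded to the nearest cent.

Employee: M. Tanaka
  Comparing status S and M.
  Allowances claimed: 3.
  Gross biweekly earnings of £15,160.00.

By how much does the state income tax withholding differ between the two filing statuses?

£824.51

State Income Tax (S): taxable = £15,160.00 − 3×£280.00 = £14,320.00
  £1,162.80 + 27.9% × (£14,320.00 − £7,200.00) = £1,162.80 + 27.9% × £7,120.00 = £3,149.28
State Income Tax (M): taxable = £15,160.00 − 3×£280.00 = £14,320.00
  £599.64 + 19.34% × (£14,320.00 − £5,400.00) = £599.64 + 19.34% × £8,920.00 = £2,324.77
Difference: |£3,149.28 − £2,324.77| = £824.51 (higher under S)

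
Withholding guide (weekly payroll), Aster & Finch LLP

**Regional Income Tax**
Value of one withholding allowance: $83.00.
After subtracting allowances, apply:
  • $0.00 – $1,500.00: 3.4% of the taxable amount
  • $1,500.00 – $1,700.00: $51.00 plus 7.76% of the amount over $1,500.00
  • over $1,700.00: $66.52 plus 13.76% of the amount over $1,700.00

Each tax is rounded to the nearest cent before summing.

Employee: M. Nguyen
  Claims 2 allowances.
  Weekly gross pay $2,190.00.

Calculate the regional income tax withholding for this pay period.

Regional Income Tax: taxable = $2,190.00 − 2×$83.00 = $2,024.00
  $66.52 + 13.76% × ($2,024.00 − $1,700.00) = $66.52 + 13.76% × $324.00 = $111.10

$111.10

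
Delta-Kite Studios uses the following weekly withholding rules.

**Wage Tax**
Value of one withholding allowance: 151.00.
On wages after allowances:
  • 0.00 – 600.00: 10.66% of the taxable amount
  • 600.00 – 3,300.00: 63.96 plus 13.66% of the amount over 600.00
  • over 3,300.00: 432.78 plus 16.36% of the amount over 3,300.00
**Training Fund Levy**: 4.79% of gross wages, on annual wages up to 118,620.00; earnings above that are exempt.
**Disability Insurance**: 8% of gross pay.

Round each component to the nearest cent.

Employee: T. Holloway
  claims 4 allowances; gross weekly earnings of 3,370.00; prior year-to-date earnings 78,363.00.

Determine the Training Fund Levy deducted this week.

Training Fund Levy: 4.79% × 3,370.00 = 161.42

161.42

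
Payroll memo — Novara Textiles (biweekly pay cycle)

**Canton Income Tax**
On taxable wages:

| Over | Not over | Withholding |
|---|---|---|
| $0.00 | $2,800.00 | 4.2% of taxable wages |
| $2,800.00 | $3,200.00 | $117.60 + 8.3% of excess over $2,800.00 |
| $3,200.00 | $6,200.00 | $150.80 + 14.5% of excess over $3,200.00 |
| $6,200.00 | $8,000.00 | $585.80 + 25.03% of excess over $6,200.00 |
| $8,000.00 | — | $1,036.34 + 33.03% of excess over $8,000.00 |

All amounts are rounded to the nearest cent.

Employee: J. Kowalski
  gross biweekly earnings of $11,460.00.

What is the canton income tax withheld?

$2,179.18

Canton Income Tax: taxable = $11,460.00
  $1,036.34 + 33.03% × ($11,460.00 − $8,000.00) = $1,036.34 + 33.03% × $3,460.00 = $2,179.18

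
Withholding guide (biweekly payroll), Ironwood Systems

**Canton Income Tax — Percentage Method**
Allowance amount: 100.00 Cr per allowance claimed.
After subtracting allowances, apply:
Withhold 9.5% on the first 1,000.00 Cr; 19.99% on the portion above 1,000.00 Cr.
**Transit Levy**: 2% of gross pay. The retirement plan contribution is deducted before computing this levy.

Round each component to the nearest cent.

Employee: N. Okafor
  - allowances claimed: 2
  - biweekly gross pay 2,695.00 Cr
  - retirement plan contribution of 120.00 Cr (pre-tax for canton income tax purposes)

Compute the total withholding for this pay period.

421.36 Cr

Canton Income Tax: taxable = 2,695.00 Cr − 120.00 Cr − 2×100.00 Cr = 2,375.00 Cr
  95.00 Cr + 19.99% × (2,375.00 Cr − 1,000.00 Cr) = 95.00 Cr + 19.99% × 1,375.00 Cr = 369.86 Cr
Transit Levy: 2% × 2,575.00 Cr = 51.50 Cr
Total: 369.86 Cr + 51.50 Cr = 421.36 Cr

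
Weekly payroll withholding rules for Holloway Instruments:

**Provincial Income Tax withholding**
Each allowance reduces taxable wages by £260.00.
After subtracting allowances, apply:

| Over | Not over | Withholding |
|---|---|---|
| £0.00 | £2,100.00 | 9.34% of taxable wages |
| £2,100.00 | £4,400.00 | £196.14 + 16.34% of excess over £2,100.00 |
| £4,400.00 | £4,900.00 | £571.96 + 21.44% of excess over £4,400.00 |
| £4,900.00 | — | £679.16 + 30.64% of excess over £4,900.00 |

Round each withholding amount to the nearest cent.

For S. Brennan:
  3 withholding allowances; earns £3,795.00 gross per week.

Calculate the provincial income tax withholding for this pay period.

£345.65

Provincial Income Tax: taxable = £3,795.00 − 3×£260.00 = £3,015.00
  £196.14 + 16.34% × (£3,015.00 − £2,100.00) = £196.14 + 16.34% × £915.00 = £345.65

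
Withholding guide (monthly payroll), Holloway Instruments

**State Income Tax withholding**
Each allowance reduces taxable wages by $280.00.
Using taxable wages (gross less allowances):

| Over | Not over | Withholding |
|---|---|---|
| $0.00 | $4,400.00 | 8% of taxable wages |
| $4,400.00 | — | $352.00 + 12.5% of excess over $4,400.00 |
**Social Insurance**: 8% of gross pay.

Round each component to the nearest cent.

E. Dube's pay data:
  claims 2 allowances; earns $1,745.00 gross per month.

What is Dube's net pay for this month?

$1,510.60

State Income Tax: taxable = $1,745.00 − 2×$280.00 = $1,185.00
  8% × $1,185.00 = $94.80
Social Insurance: 8% × $1,745.00 = $139.60
Total withheld: $94.80 + $139.60 = $234.40
Net pay: $1,745.00 − $234.40 = $1,510.60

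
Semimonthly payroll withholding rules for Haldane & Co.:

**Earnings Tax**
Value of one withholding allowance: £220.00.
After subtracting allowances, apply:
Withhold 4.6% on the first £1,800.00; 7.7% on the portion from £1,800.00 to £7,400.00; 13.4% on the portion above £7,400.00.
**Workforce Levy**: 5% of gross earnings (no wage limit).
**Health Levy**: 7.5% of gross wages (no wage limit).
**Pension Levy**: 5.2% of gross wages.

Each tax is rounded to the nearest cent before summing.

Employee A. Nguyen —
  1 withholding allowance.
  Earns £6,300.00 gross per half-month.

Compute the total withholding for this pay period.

£1,527.46

Earnings Tax: taxable = £6,300.00 − 1×£220.00 = £6,080.00
  £82.80 + 7.7% × (£6,080.00 − £1,800.00) = £82.80 + 7.7% × £4,280.00 = £412.36
Workforce Levy: 5% × £6,300.00 = £315.00
Health Levy: 7.5% × £6,300.00 = £472.50
Pension Levy: 5.2% × £6,300.00 = £327.60
Total: £412.36 + £315.00 + £472.50 + £327.60 = £1,527.46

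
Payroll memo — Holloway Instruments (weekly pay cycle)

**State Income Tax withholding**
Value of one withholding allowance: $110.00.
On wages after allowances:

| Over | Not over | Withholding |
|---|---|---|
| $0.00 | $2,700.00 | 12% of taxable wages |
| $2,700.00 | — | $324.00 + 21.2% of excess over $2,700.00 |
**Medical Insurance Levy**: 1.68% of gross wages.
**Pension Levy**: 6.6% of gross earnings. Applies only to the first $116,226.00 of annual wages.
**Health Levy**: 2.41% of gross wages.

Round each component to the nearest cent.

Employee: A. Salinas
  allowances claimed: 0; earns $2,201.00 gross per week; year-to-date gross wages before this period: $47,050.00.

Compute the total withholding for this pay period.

$499.41

State Income Tax: taxable = $2,201.00
  12% × $2,201.00 = $264.12
Medical Insurance Levy: 1.68% × $2,201.00 = $36.98
Pension Levy: 6.6% × $2,201.00 = $145.27
Health Levy: 2.41% × $2,201.00 = $53.04
Total: $264.12 + $36.98 + $145.27 + $53.04 = $499.41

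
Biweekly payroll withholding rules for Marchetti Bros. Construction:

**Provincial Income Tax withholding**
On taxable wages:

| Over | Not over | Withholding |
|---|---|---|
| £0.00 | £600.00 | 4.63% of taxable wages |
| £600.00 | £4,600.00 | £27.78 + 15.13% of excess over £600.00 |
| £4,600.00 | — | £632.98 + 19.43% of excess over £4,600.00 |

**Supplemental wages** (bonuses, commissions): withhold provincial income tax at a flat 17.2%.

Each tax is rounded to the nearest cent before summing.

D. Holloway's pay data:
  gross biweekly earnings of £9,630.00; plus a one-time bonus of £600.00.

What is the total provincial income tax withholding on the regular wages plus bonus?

£1,713.51

Provincial Income Tax: taxable = £9,630.00
  £632.98 + 19.43% × (£9,630.00 − £4,600.00) = £632.98 + 19.43% × £5,030.00 = £1,610.31
Supplemental (17.2% flat on bonus): 17.2% × £600.00 = £103.20
Total provincial income tax: £1,610.31 + £103.20 = £1,713.51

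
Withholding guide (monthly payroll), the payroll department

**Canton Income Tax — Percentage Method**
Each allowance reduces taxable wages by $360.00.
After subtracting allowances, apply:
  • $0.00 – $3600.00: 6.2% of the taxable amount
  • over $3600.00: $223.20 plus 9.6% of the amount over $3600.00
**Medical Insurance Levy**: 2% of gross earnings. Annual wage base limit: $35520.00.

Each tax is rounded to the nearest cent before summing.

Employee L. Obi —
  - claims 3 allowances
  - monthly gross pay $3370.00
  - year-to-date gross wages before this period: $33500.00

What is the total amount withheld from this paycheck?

Canton Income Tax: taxable = $3370.00 − 3×$360.00 = $2290.00
  6.2% × $2290.00 = $141.98
Medical Insurance Levy: cap $35520.00 − YTD $33500.00 = $2020.00 subject; 2% × $2020.00 = $40.40
Total: $141.98 + $40.40 = $182.38

$182.38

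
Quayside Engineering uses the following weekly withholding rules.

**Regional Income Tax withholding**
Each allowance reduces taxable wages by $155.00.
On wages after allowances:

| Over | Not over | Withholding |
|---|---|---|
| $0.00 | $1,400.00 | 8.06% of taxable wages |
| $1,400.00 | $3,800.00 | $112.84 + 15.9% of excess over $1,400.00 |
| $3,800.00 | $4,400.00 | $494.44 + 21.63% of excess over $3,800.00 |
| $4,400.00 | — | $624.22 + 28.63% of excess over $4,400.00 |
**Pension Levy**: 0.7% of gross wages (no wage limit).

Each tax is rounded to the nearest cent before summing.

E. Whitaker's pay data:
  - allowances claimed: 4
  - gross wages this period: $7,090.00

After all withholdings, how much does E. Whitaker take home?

$5,823.51

Regional Income Tax: taxable = $7,090.00 − 4×$155.00 = $6,470.00
  $624.22 + 28.63% × ($6,470.00 − $4,400.00) = $624.22 + 28.63% × $2,070.00 = $1,216.86
Pension Levy: 0.7% × $7,090.00 = $49.63
Total withheld: $1,216.86 + $49.63 = $1,266.49
Net pay: $7,090.00 − $1,266.49 = $5,823.51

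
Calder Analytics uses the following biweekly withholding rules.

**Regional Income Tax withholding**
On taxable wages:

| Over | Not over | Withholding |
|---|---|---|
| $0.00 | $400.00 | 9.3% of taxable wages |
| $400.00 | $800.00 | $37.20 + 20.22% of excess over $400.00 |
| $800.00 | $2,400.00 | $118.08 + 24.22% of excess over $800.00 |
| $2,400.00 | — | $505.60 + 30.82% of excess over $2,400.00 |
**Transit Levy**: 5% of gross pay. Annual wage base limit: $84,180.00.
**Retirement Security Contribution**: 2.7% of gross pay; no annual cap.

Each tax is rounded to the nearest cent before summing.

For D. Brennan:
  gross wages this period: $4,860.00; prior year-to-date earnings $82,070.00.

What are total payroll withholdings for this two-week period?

Regional Income Tax: taxable = $4,860.00
  $505.60 + 30.82% × ($4,860.00 − $2,400.00) = $505.60 + 30.82% × $2,460.00 = $1,263.77
Transit Levy: cap $84,180.00 − YTD $82,070.00 = $2,110.00 subject; 5% × $2,110.00 = $105.50
Retirement Security Contribution: 2.7% × $4,860.00 = $131.22
Total: $1,263.77 + $105.50 + $131.22 = $1,500.49

$1,500.49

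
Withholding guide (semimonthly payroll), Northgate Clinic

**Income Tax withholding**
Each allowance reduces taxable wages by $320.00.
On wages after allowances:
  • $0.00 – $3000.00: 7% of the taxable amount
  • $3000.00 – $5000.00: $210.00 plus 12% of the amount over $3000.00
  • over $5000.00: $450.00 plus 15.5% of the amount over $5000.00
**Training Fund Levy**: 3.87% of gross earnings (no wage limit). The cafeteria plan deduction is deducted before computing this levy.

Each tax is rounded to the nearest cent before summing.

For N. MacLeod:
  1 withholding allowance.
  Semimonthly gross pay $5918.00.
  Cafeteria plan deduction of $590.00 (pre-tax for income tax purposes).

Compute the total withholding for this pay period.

$657.43

Income Tax: taxable = $5918.00 − $590.00 − 1×$320.00 = $5008.00
  $450.00 + 15.5% × ($5008.00 − $5000.00) = $450.00 + 15.5% × $8.00 = $451.24
Training Fund Levy: 3.87% × $5328.00 = $206.19
Total: $451.24 + $206.19 = $657.43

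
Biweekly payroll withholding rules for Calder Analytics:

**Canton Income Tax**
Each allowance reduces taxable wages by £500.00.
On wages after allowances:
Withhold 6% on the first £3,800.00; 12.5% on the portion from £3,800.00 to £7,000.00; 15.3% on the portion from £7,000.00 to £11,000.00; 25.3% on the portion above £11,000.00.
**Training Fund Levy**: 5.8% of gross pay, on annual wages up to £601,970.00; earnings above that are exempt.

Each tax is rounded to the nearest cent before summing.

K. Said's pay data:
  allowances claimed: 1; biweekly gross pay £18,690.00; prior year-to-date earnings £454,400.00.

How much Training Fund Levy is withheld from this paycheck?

£1,084.02

Training Fund Levy: 5.8% × £18,690.00 = £1,084.02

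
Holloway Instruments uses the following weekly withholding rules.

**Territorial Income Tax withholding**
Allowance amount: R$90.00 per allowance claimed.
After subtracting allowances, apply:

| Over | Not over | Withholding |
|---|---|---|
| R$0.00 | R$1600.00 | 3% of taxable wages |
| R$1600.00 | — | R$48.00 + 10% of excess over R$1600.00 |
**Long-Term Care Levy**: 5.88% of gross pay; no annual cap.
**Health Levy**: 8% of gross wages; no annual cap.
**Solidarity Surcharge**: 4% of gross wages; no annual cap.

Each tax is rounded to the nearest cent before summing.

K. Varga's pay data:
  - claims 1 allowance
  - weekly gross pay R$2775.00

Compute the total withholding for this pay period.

Territorial Income Tax: taxable = R$2775.00 − 1×R$90.00 = R$2685.00
  R$48.00 + 10% × (R$2685.00 − R$1600.00) = R$48.00 + 10% × R$1085.00 = R$156.50
Long-Term Care Levy: 5.88% × R$2775.00 = R$163.17
Health Levy: 8% × R$2775.00 = R$222.00
Solidarity Surcharge: 4% × R$2775.00 = R$111.00
Total: R$156.50 + R$163.17 + R$222.00 + R$111.00 = R$652.67

R$652.67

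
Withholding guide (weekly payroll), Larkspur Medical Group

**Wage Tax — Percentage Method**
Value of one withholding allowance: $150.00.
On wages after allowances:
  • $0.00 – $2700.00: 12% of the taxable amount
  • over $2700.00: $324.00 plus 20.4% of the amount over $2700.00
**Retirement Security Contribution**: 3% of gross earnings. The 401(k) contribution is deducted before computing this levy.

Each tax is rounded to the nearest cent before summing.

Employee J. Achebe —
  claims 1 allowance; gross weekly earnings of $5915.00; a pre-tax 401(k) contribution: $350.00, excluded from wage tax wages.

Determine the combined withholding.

$1044.81

Wage Tax: taxable = $5915.00 − $350.00 − 1×$150.00 = $5415.00
  $324.00 + 20.4% × ($5415.00 − $2700.00) = $324.00 + 20.4% × $2715.00 = $877.86
Retirement Security Contribution: 3% × $5565.00 = $166.95
Total: $877.86 + $166.95 = $1044.81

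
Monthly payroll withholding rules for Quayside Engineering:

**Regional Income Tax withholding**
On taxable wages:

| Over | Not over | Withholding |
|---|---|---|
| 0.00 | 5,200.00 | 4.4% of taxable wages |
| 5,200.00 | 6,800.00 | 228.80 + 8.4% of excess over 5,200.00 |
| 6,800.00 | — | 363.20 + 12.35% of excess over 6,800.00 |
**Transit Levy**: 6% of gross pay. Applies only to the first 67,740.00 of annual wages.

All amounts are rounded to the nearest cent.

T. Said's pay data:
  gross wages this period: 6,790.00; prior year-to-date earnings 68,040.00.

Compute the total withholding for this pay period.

Regional Income Tax: taxable = 6,790.00
  228.80 + 8.4% × (6,790.00 − 5,200.00) = 228.80 + 8.4% × 1,590.00 = 362.36
Transit Levy: YTD 68,040.00 ≥ cap 67,740.00 → 0.00
Total: 362.36 + 0.00 = 362.36

362.36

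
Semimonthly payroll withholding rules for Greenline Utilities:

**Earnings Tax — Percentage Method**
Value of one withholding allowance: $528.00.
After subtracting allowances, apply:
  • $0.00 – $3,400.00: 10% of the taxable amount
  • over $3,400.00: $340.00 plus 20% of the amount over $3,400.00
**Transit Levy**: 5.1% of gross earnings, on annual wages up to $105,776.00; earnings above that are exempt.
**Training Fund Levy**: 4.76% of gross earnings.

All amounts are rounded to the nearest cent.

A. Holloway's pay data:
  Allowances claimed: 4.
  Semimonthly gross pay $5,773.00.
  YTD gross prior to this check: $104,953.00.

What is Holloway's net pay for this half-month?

$5,064.04

Earnings Tax: taxable = $5,773.00 − 4×$528.00 = $3,661.00
  $340.00 + 20% × ($3,661.00 − $3,400.00) = $340.00 + 20% × $261.00 = $392.20
Transit Levy: cap $105,776.00 − YTD $104,953.00 = $823.00 subject; 5.1% × $823.00 = $41.97
Training Fund Levy: 4.76% × $5,773.00 = $274.79
Total withheld: $392.20 + $41.97 + $274.79 = $708.96
Net pay: $5,773.00 − $708.96 = $5,064.04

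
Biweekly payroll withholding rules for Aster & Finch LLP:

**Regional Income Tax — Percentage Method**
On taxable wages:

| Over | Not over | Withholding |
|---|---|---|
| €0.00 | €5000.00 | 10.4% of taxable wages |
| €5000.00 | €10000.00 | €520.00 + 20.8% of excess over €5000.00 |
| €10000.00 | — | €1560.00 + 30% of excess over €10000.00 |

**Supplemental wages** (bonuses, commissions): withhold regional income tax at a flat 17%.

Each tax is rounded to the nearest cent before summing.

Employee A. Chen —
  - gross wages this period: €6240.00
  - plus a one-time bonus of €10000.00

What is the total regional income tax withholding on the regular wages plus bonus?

€2477.92

Regional Income Tax: taxable = €6240.00
  €520.00 + 20.8% × (€6240.00 − €5000.00) = €520.00 + 20.8% × €1240.00 = €777.92
Supplemental (17% flat on bonus): 17% × €10000.00 = €1700.00
Total regional income tax: €777.92 + €1700.00 = €2477.92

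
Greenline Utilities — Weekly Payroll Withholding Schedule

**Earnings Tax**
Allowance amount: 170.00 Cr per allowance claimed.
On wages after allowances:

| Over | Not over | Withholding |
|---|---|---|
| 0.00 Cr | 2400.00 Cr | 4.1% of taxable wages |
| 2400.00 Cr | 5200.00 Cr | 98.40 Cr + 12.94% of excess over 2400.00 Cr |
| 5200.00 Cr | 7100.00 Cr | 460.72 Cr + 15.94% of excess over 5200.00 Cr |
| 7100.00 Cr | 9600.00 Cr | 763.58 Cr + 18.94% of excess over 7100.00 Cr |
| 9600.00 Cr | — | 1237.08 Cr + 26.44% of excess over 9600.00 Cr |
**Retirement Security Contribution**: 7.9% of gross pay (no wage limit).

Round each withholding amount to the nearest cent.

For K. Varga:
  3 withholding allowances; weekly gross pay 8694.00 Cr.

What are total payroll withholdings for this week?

1655.72 Cr

Earnings Tax: taxable = 8694.00 Cr − 3×170.00 Cr = 8184.00 Cr
  763.58 Cr + 18.94% × (8184.00 Cr − 7100.00 Cr) = 763.58 Cr + 18.94% × 1084.00 Cr = 968.89 Cr
Retirement Security Contribution: 7.9% × 8694.00 Cr = 686.83 Cr
Total: 968.89 Cr + 686.83 Cr = 1655.72 Cr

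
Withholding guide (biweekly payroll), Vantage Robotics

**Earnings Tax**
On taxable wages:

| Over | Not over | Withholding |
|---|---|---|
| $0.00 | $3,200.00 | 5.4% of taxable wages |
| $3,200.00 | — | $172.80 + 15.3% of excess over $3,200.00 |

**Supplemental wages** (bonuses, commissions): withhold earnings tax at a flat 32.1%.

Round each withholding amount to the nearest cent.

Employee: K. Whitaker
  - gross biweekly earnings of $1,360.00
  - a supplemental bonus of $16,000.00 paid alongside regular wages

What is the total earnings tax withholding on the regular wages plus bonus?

Earnings Tax: taxable = $1,360.00
  5.4% × $1,360.00 = $73.44
Supplemental (32.1% flat on bonus): 32.1% × $16,000.00 = $5,136.00
Total earnings tax: $73.44 + $5,136.00 = $5,209.44

$5,209.44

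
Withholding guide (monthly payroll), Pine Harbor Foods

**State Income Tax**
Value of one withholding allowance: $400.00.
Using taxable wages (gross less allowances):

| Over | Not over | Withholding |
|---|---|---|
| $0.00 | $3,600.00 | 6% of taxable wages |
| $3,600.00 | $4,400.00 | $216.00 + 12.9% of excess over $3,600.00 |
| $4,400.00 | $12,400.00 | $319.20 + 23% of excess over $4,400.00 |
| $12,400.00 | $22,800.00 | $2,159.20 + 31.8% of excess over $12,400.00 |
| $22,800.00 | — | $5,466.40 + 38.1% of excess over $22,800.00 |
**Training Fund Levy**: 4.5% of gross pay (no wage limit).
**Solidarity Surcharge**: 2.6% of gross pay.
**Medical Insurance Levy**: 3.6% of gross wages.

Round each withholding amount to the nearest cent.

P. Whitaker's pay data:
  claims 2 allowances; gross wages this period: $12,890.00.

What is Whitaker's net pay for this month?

$9,422.87

State Income Tax: taxable = $12,890.00 − 2×$400.00 = $12,090.00
  $319.20 + 23% × ($12,090.00 − $4,400.00) = $319.20 + 23% × $7,690.00 = $2,087.90
Training Fund Levy: 4.5% × $12,890.00 = $580.05
Solidarity Surcharge: 2.6% × $12,890.00 = $335.14
Medical Insurance Levy: 3.6% × $12,890.00 = $464.04
Total withheld: $2,087.90 + $580.05 + $335.14 + $464.04 = $3,467.13
Net pay: $12,890.00 − $3,467.13 = $9,422.87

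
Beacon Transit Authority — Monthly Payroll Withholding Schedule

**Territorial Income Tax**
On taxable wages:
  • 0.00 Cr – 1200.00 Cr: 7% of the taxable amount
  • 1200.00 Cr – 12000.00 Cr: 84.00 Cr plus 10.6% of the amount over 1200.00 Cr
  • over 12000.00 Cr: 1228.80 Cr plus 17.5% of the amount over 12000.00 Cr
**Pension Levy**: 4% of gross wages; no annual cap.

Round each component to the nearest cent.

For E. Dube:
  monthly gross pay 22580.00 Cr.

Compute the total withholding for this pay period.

3983.50 Cr

Territorial Income Tax: taxable = 22580.00 Cr
  1228.80 Cr + 17.5% × (22580.00 Cr − 12000.00 Cr) = 1228.80 Cr + 17.5% × 10580.00 Cr = 3080.30 Cr
Pension Levy: 4% × 22580.00 Cr = 903.20 Cr
Total: 3080.30 Cr + 903.20 Cr = 3983.50 Cr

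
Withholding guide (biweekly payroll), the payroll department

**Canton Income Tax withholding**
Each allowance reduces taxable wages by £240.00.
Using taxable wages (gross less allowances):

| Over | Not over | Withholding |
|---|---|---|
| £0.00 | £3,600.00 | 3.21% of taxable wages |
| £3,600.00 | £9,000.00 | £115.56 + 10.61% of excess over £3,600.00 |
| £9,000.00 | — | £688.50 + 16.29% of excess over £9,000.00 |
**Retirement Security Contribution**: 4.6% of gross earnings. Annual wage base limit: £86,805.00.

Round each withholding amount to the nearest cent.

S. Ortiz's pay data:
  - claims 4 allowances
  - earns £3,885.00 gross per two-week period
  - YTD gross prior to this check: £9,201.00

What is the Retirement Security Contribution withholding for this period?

£178.71

Retirement Security Contribution: 4.6% × £3,885.00 = £178.71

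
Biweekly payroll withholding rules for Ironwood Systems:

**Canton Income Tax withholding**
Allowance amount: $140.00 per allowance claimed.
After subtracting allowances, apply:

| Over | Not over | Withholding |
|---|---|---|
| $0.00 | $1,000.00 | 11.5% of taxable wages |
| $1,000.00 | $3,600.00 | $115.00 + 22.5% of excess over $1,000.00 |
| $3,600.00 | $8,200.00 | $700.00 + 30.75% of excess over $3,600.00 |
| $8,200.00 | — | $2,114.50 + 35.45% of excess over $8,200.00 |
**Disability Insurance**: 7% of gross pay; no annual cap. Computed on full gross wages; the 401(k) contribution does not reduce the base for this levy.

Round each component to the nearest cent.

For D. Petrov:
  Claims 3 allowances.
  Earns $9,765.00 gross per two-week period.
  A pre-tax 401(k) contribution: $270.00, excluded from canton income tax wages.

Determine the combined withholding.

$3,108.24

Canton Income Tax: taxable = $9,765.00 − $270.00 − 3×$140.00 = $9,075.00
  $2,114.50 + 35.45% × ($9,075.00 − $8,200.00) = $2,114.50 + 35.45% × $875.00 = $2,424.69
Disability Insurance: 7% × $9,765.00 = $683.55
Total: $2,424.69 + $683.55 = $3,108.24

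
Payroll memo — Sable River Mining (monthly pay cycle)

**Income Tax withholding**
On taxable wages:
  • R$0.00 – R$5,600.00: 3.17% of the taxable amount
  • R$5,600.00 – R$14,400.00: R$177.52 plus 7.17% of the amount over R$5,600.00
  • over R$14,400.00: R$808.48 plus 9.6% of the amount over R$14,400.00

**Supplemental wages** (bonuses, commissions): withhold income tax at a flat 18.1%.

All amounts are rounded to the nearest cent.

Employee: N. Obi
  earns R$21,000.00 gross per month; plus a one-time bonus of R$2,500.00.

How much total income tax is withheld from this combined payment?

Income Tax: taxable = R$21,000.00
  R$808.48 + 9.6% × (R$21,000.00 − R$14,400.00) = R$808.48 + 9.6% × R$6,600.00 = R$1,442.08
Supplemental (18.1% flat on bonus): 18.1% × R$2,500.00 = R$452.50
Total income tax: R$1,442.08 + R$452.50 = R$1,894.58

R$1,894.58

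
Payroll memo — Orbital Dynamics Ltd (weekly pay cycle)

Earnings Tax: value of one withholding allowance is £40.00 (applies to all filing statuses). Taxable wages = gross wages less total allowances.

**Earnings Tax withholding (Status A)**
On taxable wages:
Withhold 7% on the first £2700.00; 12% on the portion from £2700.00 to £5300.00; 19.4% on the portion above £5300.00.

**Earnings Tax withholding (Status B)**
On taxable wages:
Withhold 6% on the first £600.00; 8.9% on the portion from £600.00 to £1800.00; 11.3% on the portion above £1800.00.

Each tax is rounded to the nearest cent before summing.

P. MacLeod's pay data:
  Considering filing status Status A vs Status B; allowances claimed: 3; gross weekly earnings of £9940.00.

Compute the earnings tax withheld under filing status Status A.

Earnings Tax (Status A): taxable = £9940.00 − 3×£40.00 = £9820.00
  £501.00 + 19.4% × (£9820.00 − £5300.00) = £501.00 + 19.4% × £4520.00 = £1377.88

£1377.88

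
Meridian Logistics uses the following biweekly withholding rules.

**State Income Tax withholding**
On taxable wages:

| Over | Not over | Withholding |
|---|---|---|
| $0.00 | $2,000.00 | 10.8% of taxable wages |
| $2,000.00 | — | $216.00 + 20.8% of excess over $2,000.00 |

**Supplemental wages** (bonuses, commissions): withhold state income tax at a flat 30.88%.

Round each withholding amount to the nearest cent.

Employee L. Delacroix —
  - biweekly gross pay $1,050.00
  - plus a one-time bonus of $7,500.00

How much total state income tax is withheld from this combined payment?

$2,429.40

State Income Tax: taxable = $1,050.00
  10.8% × $1,050.00 = $113.40
Supplemental (30.88% flat on bonus): 30.88% × $7,500.00 = $2,316.00
Total state income tax: $113.40 + $2,316.00 = $2,429.40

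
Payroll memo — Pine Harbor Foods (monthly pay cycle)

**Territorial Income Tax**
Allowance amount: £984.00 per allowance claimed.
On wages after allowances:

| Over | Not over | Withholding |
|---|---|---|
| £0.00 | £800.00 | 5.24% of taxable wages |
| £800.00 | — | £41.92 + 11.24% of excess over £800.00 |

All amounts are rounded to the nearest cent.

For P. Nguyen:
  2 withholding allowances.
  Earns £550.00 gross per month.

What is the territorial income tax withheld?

Territorial Income Tax: taxable = £550.00 − 2×£984.00 = £-1,418.00
  Taxable ≤ 0 → £0.00

£0.00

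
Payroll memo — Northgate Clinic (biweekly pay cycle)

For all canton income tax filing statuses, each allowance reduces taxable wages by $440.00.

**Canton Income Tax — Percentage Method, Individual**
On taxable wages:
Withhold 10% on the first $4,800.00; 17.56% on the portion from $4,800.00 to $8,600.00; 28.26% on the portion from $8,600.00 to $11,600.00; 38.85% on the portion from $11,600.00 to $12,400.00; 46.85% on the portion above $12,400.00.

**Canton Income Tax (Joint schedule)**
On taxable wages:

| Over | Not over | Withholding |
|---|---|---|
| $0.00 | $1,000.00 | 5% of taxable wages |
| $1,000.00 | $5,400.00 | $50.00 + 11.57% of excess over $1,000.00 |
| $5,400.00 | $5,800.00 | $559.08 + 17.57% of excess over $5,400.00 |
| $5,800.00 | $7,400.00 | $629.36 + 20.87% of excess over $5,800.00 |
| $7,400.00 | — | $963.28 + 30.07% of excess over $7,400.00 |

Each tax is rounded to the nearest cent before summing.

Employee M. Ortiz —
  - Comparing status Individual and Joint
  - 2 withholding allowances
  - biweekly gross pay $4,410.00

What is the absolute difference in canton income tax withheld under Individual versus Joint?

$10.28

Canton Income Tax (Individual): taxable = $4,410.00 − 2×$440.00 = $3,530.00
  10% × $3,530.00 = $353.00
Canton Income Tax (Joint): taxable = $4,410.00 − 2×$440.00 = $3,530.00
  $50.00 + 11.57% × ($3,530.00 − $1,000.00) = $50.00 + 11.57% × $2,530.00 = $342.72
Difference: |$353.00 − $342.72| = $10.28 (higher under Individual)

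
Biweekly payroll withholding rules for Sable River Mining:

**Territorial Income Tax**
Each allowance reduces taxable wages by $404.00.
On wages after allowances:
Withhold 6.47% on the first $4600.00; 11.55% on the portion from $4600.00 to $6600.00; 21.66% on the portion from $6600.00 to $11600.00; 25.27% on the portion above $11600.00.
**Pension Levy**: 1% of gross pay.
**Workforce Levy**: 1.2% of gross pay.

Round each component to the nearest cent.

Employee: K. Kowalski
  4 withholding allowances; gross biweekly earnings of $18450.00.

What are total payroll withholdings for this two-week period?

Territorial Income Tax: taxable = $18450.00 − 4×$404.00 = $16834.00
  $1611.62 + 25.27% × ($16834.00 − $11600.00) = $1611.62 + 25.27% × $5234.00 = $2934.25
Pension Levy: 1% × $18450.00 = $184.50
Workforce Levy: 1.2% × $18450.00 = $221.40
Total: $2934.25 + $184.50 + $221.40 = $3340.15

$3340.15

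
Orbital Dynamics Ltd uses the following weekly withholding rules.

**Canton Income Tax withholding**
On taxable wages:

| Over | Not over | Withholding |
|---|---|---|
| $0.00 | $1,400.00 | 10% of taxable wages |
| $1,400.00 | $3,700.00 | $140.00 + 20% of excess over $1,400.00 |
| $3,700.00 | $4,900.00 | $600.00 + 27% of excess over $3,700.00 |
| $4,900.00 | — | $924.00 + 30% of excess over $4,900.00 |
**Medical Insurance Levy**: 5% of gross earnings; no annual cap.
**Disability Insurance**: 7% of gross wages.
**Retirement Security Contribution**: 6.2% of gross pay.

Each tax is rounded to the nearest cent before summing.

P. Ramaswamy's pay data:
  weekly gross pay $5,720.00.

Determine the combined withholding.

$2,211.04

Canton Income Tax: taxable = $5,720.00
  $924.00 + 30% × ($5,720.00 − $4,900.00) = $924.00 + 30% × $820.00 = $1,170.00
Medical Insurance Levy: 5% × $5,720.00 = $286.00
Disability Insurance: 7% × $5,720.00 = $400.40
Retirement Security Contribution: 6.2% × $5,720.00 = $354.64
Total: $1,170.00 + $286.00 + $400.40 + $354.64 = $2,211.04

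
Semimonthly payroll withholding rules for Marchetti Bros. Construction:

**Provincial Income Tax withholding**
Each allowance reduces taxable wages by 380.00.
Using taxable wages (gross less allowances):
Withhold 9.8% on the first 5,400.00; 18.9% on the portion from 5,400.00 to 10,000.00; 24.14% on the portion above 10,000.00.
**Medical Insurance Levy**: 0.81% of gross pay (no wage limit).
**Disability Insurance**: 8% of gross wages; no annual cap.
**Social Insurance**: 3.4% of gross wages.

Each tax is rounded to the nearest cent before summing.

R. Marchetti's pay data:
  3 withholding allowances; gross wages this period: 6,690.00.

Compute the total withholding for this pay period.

Provincial Income Tax: taxable = 6,690.00 − 3×380.00 = 5,550.00
  529.20 + 18.9% × (5,550.00 − 5,400.00) = 529.20 + 18.9% × 150.00 = 557.55
Medical Insurance Levy: 0.81% × 6,690.00 = 54.19
Disability Insurance: 8% × 6,690.00 = 535.20
Social Insurance: 3.4% × 6,690.00 = 227.46
Total: 557.55 + 54.19 + 535.20 + 227.46 = 1,374.40

1,374.40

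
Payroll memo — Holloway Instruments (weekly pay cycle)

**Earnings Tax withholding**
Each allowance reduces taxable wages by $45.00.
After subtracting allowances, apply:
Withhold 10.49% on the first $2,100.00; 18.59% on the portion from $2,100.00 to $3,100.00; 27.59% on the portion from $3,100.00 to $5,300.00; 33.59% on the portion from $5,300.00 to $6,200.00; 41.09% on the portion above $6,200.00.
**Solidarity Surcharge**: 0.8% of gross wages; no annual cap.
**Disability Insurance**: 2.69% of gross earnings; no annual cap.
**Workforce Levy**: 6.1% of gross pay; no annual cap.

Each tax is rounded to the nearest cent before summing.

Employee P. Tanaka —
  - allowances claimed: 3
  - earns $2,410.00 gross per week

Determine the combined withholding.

Earnings Tax: taxable = $2,410.00 − 3×$45.00 = $2,275.00
  $220.29 + 18.59% × ($2,275.00 − $2,100.00) = $220.29 + 18.59% × $175.00 = $252.82
Solidarity Surcharge: 0.8% × $2,410.00 = $19.28
Disability Insurance: 2.69% × $2,410.00 = $64.83
Workforce Levy: 6.1% × $2,410.00 = $147.01
Total: $252.82 + $19.28 + $64.83 + $147.01 = $483.94

$483.94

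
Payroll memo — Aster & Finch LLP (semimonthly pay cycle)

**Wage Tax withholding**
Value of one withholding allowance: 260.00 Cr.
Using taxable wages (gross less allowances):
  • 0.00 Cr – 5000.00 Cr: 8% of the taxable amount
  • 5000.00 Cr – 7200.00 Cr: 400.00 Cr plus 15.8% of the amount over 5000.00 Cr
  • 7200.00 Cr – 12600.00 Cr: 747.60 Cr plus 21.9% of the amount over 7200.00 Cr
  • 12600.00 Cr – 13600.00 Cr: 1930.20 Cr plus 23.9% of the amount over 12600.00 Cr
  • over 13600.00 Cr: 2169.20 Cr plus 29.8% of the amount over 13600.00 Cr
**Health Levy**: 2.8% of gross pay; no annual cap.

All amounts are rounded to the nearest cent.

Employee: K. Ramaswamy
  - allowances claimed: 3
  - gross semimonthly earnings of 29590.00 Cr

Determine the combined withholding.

Wage Tax: taxable = 29590.00 Cr − 3×260.00 Cr = 28810.00 Cr
  2169.20 Cr + 29.8% × (28810.00 Cr − 13600.00 Cr) = 2169.20 Cr + 29.8% × 15210.00 Cr = 6701.78 Cr
Health Levy: 2.8% × 29590.00 Cr = 828.52 Cr
Total: 6701.78 Cr + 828.52 Cr = 7530.30 Cr

7530.30 Cr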